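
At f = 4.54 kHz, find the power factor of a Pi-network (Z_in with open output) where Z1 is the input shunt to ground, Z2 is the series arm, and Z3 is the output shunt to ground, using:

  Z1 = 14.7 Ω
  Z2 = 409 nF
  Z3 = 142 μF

Step 1 — Angular frequency: ω = 2π·f = 2π·4540 = 2.853e+04 rad/s.
Step 2 — Component impedances:
  Z1: Z = R = 14.7 Ω
  Z2: Z = 1/(jωC) = -j/(ω·C) = 0 - j85.71 Ω
  Z3: Z = 1/(jωC) = -j/(ω·C) = 0 - j0.2469 Ω
Step 3 — With open output, the series arm Z2 and the output shunt Z3 appear in series to ground: Z2 + Z3 = 0 - j85.96 Ω.
Step 4 — Parallel with input shunt Z1: Z_in = Z1 || (Z2 + Z3) = 14.28 - j2.442 Ω = 14.49∠-9.7° Ω.
Step 5 — Power factor: PF = cos(φ) = Re(Z)/|Z| = 14.2823/14.4897 = 0.9857.
Step 6 — Type: Im(Z) = -2.442 ⇒ leading (phase φ = -9.7°).

PF = 0.9857 (leading, φ = -9.7°)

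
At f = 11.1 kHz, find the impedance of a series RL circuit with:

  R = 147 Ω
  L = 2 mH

Step 1 — Angular frequency: ω = 2π·f = 2π·1.11e+04 = 6.974e+04 rad/s.
Step 2 — Component impedances:
  R: Z = R = 147 Ω
  L: Z = jωL = j·6.974e+04·0.002 = 0 + j139.5 Ω
Step 3 — Series combination: Z_total = R + L = 147 + j139.5 Ω = 202.6∠43.5° Ω.

Z = 147 + j139.5 Ω = 202.6∠43.5° Ω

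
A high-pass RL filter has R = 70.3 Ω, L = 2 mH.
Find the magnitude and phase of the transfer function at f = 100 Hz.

Step 1 — Angular frequency: ω = 2π·100 = 628.3 rad/s.
Step 2 — Transfer function: H(jω) = jωL/(R + jωL).
Step 3 — Numerator jωL = j·1.257; denominator R + jωL = 70.3 + j1.257.
Step 4 — H = 0.0003194 + j0.01787.
Step 5 — Magnitude: |H| = 0.01787 (-35.0 dB); phase: φ = 89.0°.

|H| = 0.01787 (-35.0 dB), φ = 89.0°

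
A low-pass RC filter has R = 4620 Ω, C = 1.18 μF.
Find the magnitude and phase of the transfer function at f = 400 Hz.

Step 1 — Angular frequency: ω = 2π·400 = 2513 rad/s.
Step 2 — Transfer function: H(jω) = 1/(1 + jωRC).
Step 3 — Denominator: 1 + jωRC = 1 + j·2513·4620·1.18e-06 = 1 + j13.7.
Step 4 — H = 0.005299 - j0.0726.
Step 5 — Magnitude: |H| = 0.07279 (-22.8 dB); phase: φ = -85.8°.

|H| = 0.07279 (-22.8 dB), φ = -85.8°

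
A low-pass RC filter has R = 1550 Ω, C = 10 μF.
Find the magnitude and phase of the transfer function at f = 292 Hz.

Step 1 — Angular frequency: ω = 2π·292 = 1835 rad/s.
Step 2 — Transfer function: H(jω) = 1/(1 + jωRC).
Step 3 — Denominator: 1 + jωRC = 1 + j·1835·1550·1e-05 = 1 + j28.44.
Step 4 — H = 0.001235 - j0.03512.
Step 5 — Magnitude: |H| = 0.03514 (-29.1 dB); phase: φ = -88.0°.

|H| = 0.03514 (-29.1 dB), φ = -88.0°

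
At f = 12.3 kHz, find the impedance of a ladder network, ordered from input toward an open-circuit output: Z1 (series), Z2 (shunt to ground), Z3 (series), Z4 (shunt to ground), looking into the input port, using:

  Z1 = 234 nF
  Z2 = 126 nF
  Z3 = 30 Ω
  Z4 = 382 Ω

Step 1 — Angular frequency: ω = 2π·f = 2π·1.23e+04 = 7.728e+04 rad/s.
Step 2 — Component impedances:
  Z1: Z = 1/(jωC) = -j/(ω·C) = 0 - j55.3 Ω
  Z2: Z = 1/(jωC) = -j/(ω·C) = 0 - j102.7 Ω
  Z3: Z = R = 30 Ω
  Z4: Z = R = 382 Ω
Step 3 — Ladder network (open output): work backward from the far end, alternating series and parallel combinations. Z_in = 24.1 - j152 Ω = 153.9∠-81.0° Ω.

Z = 24.1 - j152 Ω = 153.9∠-81.0° Ω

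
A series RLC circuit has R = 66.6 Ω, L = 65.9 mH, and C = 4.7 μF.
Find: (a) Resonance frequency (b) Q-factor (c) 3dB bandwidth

Step 1 — Resonance condition Im(Z)=0 gives ω₀ = 1/√(LC).
Step 2 — ω₀ = 1/√(0.0659·4.7e-06) = 1797 rad/s.
Step 3 — f₀ = ω₀/(2π) = 286 Hz.
Step 4 — Series Q: Q = ω₀L/R = 1797·0.0659/66.6 = 1.778.
Step 5 — 3dB bandwidth: Δω = ω₀/Q = 1011 rad/s; BW = Δω/(2π) = 160.8 Hz.

(a) f₀ = 286 Hz  (b) Q = 1.778  (c) BW = 160.8 Hz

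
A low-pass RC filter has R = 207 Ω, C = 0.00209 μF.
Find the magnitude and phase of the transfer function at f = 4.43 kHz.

Step 1 — Angular frequency: ω = 2π·4430 = 2.783e+04 rad/s.
Step 2 — Transfer function: H(jω) = 1/(1 + jωRC).
Step 3 — Denominator: 1 + jωRC = 1 + j·2.783e+04·207·2.09e-09 = 1 + j0.01204.
Step 4 — H = 0.9999 - j0.01204.
Step 5 — Magnitude: |H| = 0.9999 (-0.0 dB); phase: φ = -0.7°.

|H| = 0.9999 (-0.0 dB), φ = -0.7°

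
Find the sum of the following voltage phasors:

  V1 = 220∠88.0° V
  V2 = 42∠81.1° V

Step 1 — Convert each phasor to rectangular form:
  V1 = 220·(cos(88.0°) + j·sin(88.0°)) = 7.678 + j219.9 V
  V2 = 42·(cos(81.1°) + j·sin(81.1°)) = 6.498 + j41.49 V
Step 2 — Sum components: V_total = 14.18 + j261.4 V.
Step 3 — Convert to polar: |V_total| = 261.7 V, ∠V_total = 86.9°.

V_total = 261.7∠86.9° V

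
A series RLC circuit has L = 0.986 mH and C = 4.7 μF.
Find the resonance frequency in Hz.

Step 1 — Resonance condition Im(Z)=0 gives ω₀ = 1/√(LC).
Step 2 — ω₀ = 1/√(0.000986·4.7e-06) = 1.469e+04 rad/s.
Step 3 — f₀ = ω₀/(2π) = 2338 Hz.

f₀ = 2338 Hz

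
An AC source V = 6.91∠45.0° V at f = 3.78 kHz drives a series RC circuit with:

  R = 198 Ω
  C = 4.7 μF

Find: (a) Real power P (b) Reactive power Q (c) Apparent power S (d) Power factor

Step 1 — Angular frequency: ω = 2π·f = 2π·3780 = 2.375e+04 rad/s.
Step 2 — Component impedances:
  R: Z = R = 198 Ω
  C: Z = 1/(jωC) = -j/(ω·C) = 0 - j8.958 Ω
Step 3 — Series combination: Z_total = R + C = 198 - j8.958 Ω = 198.2∠-2.6° Ω.
Step 4 — Source phasor: V = 6.91∠45.0° V = 4.886 + j4.886 V.
Step 5 — Current: I = V / Z = 0.02351 + j0.02574 A = 0.03486∠47.6° A.
Step 6 — Complex power: S = V·I* = 0.2407 - j0.01089 VA.
Step 7 — Real power: P = Re(S) = 0.2407 W.
Step 8 — Reactive power: Q = Im(S) = -0.01089 VAR.
Step 9 — Apparent power: |S| = 0.2409 VA.
Step 10 — Power factor: PF = P/|S| = 0.999 (leading).

(a) P = 0.2407 W  (b) Q = -0.01089 VAR  (c) S = 0.2409 VA  (d) PF = 0.999 (leading)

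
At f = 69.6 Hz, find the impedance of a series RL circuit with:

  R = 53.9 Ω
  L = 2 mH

Step 1 — Angular frequency: ω = 2π·f = 2π·69.6 = 437.3 rad/s.
Step 2 — Component impedances:
  R: Z = R = 53.9 Ω
  L: Z = jωL = j·437.3·0.002 = 0 + j0.8746 Ω
Step 3 — Series combination: Z_total = R + L = 53.9 + j0.8746 Ω = 53.91∠0.9° Ω.

Z = 53.9 + j0.8746 Ω = 53.91∠0.9° Ω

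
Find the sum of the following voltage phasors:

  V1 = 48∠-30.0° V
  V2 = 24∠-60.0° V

Step 1 — Convert each phasor to rectangular form:
  V1 = 48·(cos(-30.0°) + j·sin(-30.0°)) = 41.57 - j24 V
  V2 = 24·(cos(-60.0°) + j·sin(-60.0°)) = 12 - j20.78 V
Step 2 — Sum components: V_total = 53.57 - j44.78 V.
Step 3 — Convert to polar: |V_total| = 69.82 V, ∠V_total = -39.9°.

V_total = 69.82∠-39.9° V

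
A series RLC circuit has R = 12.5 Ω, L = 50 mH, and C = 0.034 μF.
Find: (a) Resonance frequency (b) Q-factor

Step 1 — Resonance condition Im(Z)=0 gives ω₀ = 1/√(LC).
Step 2 — ω₀ = 1/√(0.05·3.4e-08) = 2.425e+04 rad/s.
Step 3 — f₀ = ω₀/(2π) = 3860 Hz.
Step 4 — Series Q: Q = ω₀L/R = 2.425e+04·0.05/12.5 = 97.01.

(a) f₀ = 3860 Hz  (b) Q = 97.01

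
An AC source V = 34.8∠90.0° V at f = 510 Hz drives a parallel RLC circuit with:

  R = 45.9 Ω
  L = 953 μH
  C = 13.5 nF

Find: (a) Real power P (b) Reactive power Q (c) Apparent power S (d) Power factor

Step 1 — Angular frequency: ω = 2π·f = 2π·510 = 3204 rad/s.
Step 2 — Component impedances:
  R: Z = R = 45.9 Ω
  L: Z = jωL = j·3204·0.000953 = 0 + j3.054 Ω
  C: Z = 1/(jωC) = -j/(ω·C) = 0 - j2.312e+04 Ω
Step 3 — Parallel combination: 1/Z_total = 1/R + 1/L + 1/C; Z_total = 0.2023 + j3.041 Ω = 3.047∠86.2° Ω.
Step 4 — Source phasor: V = 34.8∠90.0° V = 0 + j34.8 V.
Step 5 — Current: I = V / Z = 11.39 + j0.7582 A = 11.42∠3.8° A.
Step 6 — Complex power: S = V·I* = 26.38 + j396.5 VA.
Step 7 — Real power: P = Re(S) = 26.38 W.
Step 8 — Reactive power: Q = Im(S) = 396.5 VAR.
Step 9 — Apparent power: |S| = 397.4 VA.
Step 10 — Power factor: PF = P/|S| = 0.06639 (lagging).

(a) P = 26.38 W  (b) Q = 396.5 VAR  (c) S = 397.4 VA  (d) PF = 0.06639 (lagging)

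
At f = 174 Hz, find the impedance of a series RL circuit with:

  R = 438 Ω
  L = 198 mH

Step 1 — Angular frequency: ω = 2π·f = 2π·174 = 1093 rad/s.
Step 2 — Component impedances:
  R: Z = R = 438 Ω
  L: Z = jωL = j·1093·0.198 = 0 + j216.5 Ω
Step 3 — Series combination: Z_total = R + L = 438 + j216.5 Ω = 488.6∠26.3° Ω.

Z = 438 + j216.5 Ω = 488.6∠26.3° Ω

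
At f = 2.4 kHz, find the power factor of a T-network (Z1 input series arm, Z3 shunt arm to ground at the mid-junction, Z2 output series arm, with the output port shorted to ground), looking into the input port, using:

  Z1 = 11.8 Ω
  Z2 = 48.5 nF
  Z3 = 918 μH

Step 1 — Angular frequency: ω = 2π·f = 2π·2400 = 1.508e+04 rad/s.
Step 2 — Component impedances:
  Z1: Z = R = 11.8 Ω
  Z2: Z = 1/(jωC) = -j/(ω·C) = 0 - j1367 Ω
  Z3: Z = jωL = j·1.508e+04·0.000918 = 0 + j13.84 Ω
Step 3 — With the output port shorted to ground, the output series arm Z2 runs from the junction to ground; the shunt arm Z3 also runs from the junction to ground. They appear in parallel: Z3 || Z2 = 0 + j13.98 Ω.
Step 4 — Series with input arm Z1: Z_in = Z1 + (Z3 || Z2) = 11.8 + j13.98 Ω = 18.3∠49.8° Ω.
Step 5 — Power factor: PF = cos(φ) = Re(Z)/|Z| = 11.8/18.298 = 0.6449.
Step 6 — Type: Im(Z) = 13.98 ⇒ lagging (phase φ = 49.8°).

PF = 0.6449 (lagging, φ = 49.8°)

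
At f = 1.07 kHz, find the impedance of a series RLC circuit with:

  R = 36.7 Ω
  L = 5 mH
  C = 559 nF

Step 1 — Angular frequency: ω = 2π·f = 2π·1070 = 6723 rad/s.
Step 2 — Component impedances:
  R: Z = R = 36.7 Ω
  L: Z = jωL = j·6723·0.005 = 0 + j33.62 Ω
  C: Z = 1/(jωC) = -j/(ω·C) = 0 - j266.1 Ω
Step 3 — Series combination: Z_total = R + L + C = 36.7 - j232.5 Ω = 235.4∠-81.0° Ω.

Z = 36.7 - j232.5 Ω = 235.4∠-81.0° Ω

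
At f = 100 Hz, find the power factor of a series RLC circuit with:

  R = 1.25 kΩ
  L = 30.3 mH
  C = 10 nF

Step 1 — Angular frequency: ω = 2π·f = 2π·100 = 628.3 rad/s.
Step 2 — Component impedances:
  R: Z = R = 1250 Ω
  L: Z = jωL = j·628.3·0.0303 = 0 + j19.04 Ω
  C: Z = 1/(jωC) = -j/(ω·C) = 0 - j1.592e+05 Ω
Step 3 — Series combination: Z_total = R + L + C = 1250 - j1.591e+05 Ω = 1.591e+05∠-89.5° Ω.
Step 4 — Power factor: PF = cos(φ) = Re(Z)/|Z| = 1250/1.5914e+05 = 0.007855.
Step 5 — Type: Im(Z) = -1.591e+05 ⇒ leading (phase φ = -89.5°).

PF = 0.007855 (leading, φ = -89.5°)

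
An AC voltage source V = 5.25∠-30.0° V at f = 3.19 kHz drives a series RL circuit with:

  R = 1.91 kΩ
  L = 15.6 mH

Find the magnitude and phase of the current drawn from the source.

Step 1 — Angular frequency: ω = 2π·f = 2π·3190 = 2.004e+04 rad/s.
Step 2 — Component impedances:
  R: Z = R = 1910 Ω
  L: Z = jωL = j·2.004e+04·0.0156 = 0 + j312.7 Ω
Step 3 — Series combination: Z_total = R + L = 1910 + j312.7 Ω = 1935∠9.3° Ω.
Step 4 — Source phasor: V = 5.25∠-30.0° V = 4.547 - j2.625 V.
Step 5 — Ohm's law: I = V / Z_total = (4.547 - j2.625) / (1910 + j312.7) = 0.002099 - j0.001718 A.
Step 6 — Convert to polar: |I| = 0.002713 A, ∠I = -39.3°.

I = 0.002713∠-39.3° A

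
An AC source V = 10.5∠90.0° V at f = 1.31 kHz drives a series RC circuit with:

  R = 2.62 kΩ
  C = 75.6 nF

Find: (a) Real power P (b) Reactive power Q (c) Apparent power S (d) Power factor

Step 1 — Angular frequency: ω = 2π·f = 2π·1310 = 8231 rad/s.
Step 2 — Component impedances:
  R: Z = R = 2620 Ω
  C: Z = 1/(jωC) = -j/(ω·C) = 0 - j1607 Ω
Step 3 — Series combination: Z_total = R + C = 2620 - j1607 Ω = 3074∠-31.5° Ω.
Step 4 — Source phasor: V = 10.5∠90.0° V = 0 + j10.5 V.
Step 5 — Current: I = V / Z = -0.001786 + j0.002912 A = 0.003416∠121.5° A.
Step 6 — Complex power: S = V·I* = 0.03058 - j0.01875 VA.
Step 7 — Real power: P = Re(S) = 0.03058 W.
Step 8 — Reactive power: Q = Im(S) = -0.01875 VAR.
Step 9 — Apparent power: |S| = 0.03587 VA.
Step 10 — Power factor: PF = P/|S| = 0.8524 (leading).

(a) P = 0.03058 W  (b) Q = -0.01875 VAR  (c) S = 0.03587 VA  (d) PF = 0.8524 (leading)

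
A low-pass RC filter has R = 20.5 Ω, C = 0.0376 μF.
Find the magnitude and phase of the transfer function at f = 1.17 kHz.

Step 1 — Angular frequency: ω = 2π·1170 = 7351 rad/s.
Step 2 — Transfer function: H(jω) = 1/(1 + jωRC).
Step 3 — Denominator: 1 + jωRC = 1 + j·7351·20.5·3.76e-08 = 1 + j0.005666.
Step 4 — H = 1 - j0.005666.
Step 5 — Magnitude: |H| = 1 (-0.0 dB); phase: φ = -0.3°.

|H| = 1 (-0.0 dB), φ = -0.3°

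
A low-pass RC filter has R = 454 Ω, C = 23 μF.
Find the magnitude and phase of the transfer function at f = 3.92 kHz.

Step 1 — Angular frequency: ω = 2π·3920 = 2.463e+04 rad/s.
Step 2 — Transfer function: H(jω) = 1/(1 + jωRC).
Step 3 — Denominator: 1 + jωRC = 1 + j·2.463e+04·454·2.3e-05 = 1 + j257.2.
Step 4 — H = 1.512e-05 - j0.003888.
Step 5 — Magnitude: |H| = 0.003888 (-48.2 dB); phase: φ = -89.8°.

|H| = 0.003888 (-48.2 dB), φ = -89.8°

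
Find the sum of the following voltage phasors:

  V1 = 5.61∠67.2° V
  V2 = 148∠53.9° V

Step 1 — Convert each phasor to rectangular form:
  V1 = 5.61·(cos(67.2°) + j·sin(67.2°)) = 2.174 + j5.172 V
  V2 = 148·(cos(53.9°) + j·sin(53.9°)) = 87.2 + j119.6 V
Step 2 — Sum components: V_total = 89.38 + j124.8 V.
Step 3 — Convert to polar: |V_total| = 153.5 V, ∠V_total = 54.4°.

V_total = 153.5∠54.4° V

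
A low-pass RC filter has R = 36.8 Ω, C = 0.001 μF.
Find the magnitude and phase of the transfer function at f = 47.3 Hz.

Step 1 — Angular frequency: ω = 2π·47.3 = 297.2 rad/s.
Step 2 — Transfer function: H(jω) = 1/(1 + jωRC).
Step 3 — Denominator: 1 + jωRC = 1 + j·297.2·36.8·1e-09 = 1 + j1.094e-05.
Step 4 — H = 1 - j1.094e-05.
Step 5 — Magnitude: |H| = 1 (-0.0 dB); phase: φ = -0.0°.

|H| = 1 (-0.0 dB), φ = -0.0°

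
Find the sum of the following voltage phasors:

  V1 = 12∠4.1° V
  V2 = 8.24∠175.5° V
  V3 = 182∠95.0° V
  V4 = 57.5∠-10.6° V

Step 1 — Convert each phasor to rectangular form:
  V1 = 12·(cos(4.1°) + j·sin(4.1°)) = 11.97 + j0.858 V
  V2 = 8.24·(cos(175.5°) + j·sin(175.5°)) = -8.215 + j0.6465 V
  V3 = 182·(cos(95.0°) + j·sin(95.0°)) = -15.86 + j181.3 V
  V4 = 57.5·(cos(-10.6°) + j·sin(-10.6°)) = 56.52 - j10.58 V
Step 2 — Sum components: V_total = 44.41 + j172.2 V.
Step 3 — Convert to polar: |V_total| = 177.9 V, ∠V_total = 75.5°.

V_total = 177.9∠75.5° V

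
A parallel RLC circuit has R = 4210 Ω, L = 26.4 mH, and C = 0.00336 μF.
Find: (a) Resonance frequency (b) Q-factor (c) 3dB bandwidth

Step 1 — Resonance: ω₀ = 1/√(LC) = 1/√(0.0264·3.36e-09) = 1.062e+05 rad/s.
Step 2 — f₀ = ω₀/(2π) = 1.69e+04 Hz.
Step 3 — Parallel Q: Q = R/(ω₀L) = 4210/(1.062e+05·0.0264) = 1.502.
Step 4 — Bandwidth: Δω = ω₀/Q = 7.069e+04 rad/s; BW = Δω/(2π) = 1.125e+04 Hz.

(a) f₀ = 1.69e+04 Hz  (b) Q = 1.502  (c) BW = 1.125e+04 Hz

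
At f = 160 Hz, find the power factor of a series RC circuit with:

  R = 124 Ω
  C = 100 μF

Step 1 — Angular frequency: ω = 2π·f = 2π·160 = 1005 rad/s.
Step 2 — Component impedances:
  R: Z = R = 124 Ω
  C: Z = 1/(jωC) = -j/(ω·C) = 0 - j9.947 Ω
Step 3 — Series combination: Z_total = R + C = 124 - j9.947 Ω = 124.4∠-4.6° Ω.
Step 4 — Power factor: PF = cos(φ) = Re(Z)/|Z| = 124/124.4 = 0.9968.
Step 5 — Type: Im(Z) = -9.947 ⇒ leading (phase φ = -4.6°).

PF = 0.9968 (leading, φ = -4.6°)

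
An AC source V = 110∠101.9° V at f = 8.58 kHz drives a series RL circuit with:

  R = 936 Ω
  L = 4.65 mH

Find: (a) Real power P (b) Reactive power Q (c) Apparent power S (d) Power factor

Step 1 — Angular frequency: ω = 2π·f = 2π·8580 = 5.391e+04 rad/s.
Step 2 — Component impedances:
  R: Z = R = 936 Ω
  L: Z = jωL = j·5.391e+04·0.00465 = 0 + j250.7 Ω
Step 3 — Series combination: Z_total = R + L = 936 + j250.7 Ω = 969∠15.0° Ω.
Step 4 — Source phasor: V = 110∠101.9° V = -22.68 + j107.6 V.
Step 5 — Current: I = V / Z = 0.006125 + j0.1134 A = 0.1135∠86.9° A.
Step 6 — Complex power: S = V·I* = 12.06 + j3.23 VA.
Step 7 — Real power: P = Re(S) = 12.06 W.
Step 8 — Reactive power: Q = Im(S) = 3.23 VAR.
Step 9 — Apparent power: |S| = 12.49 VA.
Step 10 — Power factor: PF = P/|S| = 0.966 (lagging).

(a) P = 12.06 W  (b) Q = 3.23 VAR  (c) S = 12.49 VA  (d) PF = 0.966 (lagging)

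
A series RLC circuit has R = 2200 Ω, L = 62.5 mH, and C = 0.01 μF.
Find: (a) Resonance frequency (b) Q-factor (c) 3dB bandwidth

Step 1 — Resonance condition Im(Z)=0 gives ω₀ = 1/√(LC).
Step 2 — ω₀ = 1/√(0.0625·1e-08) = 4e+04 rad/s.
Step 3 — f₀ = ω₀/(2π) = 6366 Hz.
Step 4 — Series Q: Q = ω₀L/R = 4e+04·0.0625/2200 = 1.136.
Step 5 — 3dB bandwidth: Δω = ω₀/Q = 3.52e+04 rad/s; BW = Δω/(2π) = 5602 Hz.

(a) f₀ = 6366 Hz  (b) Q = 1.136  (c) BW = 5602 Hz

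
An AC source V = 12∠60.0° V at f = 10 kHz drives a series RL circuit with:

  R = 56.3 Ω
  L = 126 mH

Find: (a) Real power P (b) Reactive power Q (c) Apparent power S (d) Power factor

Step 1 — Angular frequency: ω = 2π·f = 2π·1e+04 = 6.283e+04 rad/s.
Step 2 — Component impedances:
  R: Z = R = 56.3 Ω
  L: Z = jωL = j·6.283e+04·0.126 = 0 + j7917 Ω
Step 3 — Series combination: Z_total = R + L = 56.3 + j7917 Ω = 7917∠89.6° Ω.
Step 4 — Source phasor: V = 12∠60.0° V = 6 + j10.39 V.
Step 5 — Current: I = V / Z = 0.001318 - j0.0007485 A = 0.001516∠-29.6° A.
Step 6 — Complex power: S = V·I* = 0.0001293 + j0.01819 VA.
Step 7 — Real power: P = Re(S) = 0.0001293 W.
Step 8 — Reactive power: Q = Im(S) = 0.01819 VAR.
Step 9 — Apparent power: |S| = 0.01819 VA.
Step 10 — Power factor: PF = P/|S| = 0.007111 (lagging).

(a) P = 0.0001293 W  (b) Q = 0.01819 VAR  (c) S = 0.01819 VA  (d) PF = 0.007111 (lagging)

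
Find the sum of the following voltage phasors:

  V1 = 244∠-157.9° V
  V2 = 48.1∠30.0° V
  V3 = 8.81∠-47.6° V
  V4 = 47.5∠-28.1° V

Step 1 — Convert each phasor to rectangular form:
  V1 = 244·(cos(-157.9°) + j·sin(-157.9°)) = -226.1 - j91.8 V
  V2 = 48.1·(cos(30.0°) + j·sin(30.0°)) = 41.66 + j24.05 V
  V3 = 8.81·(cos(-47.6°) + j·sin(-47.6°)) = 5.941 - j6.506 V
  V4 = 47.5·(cos(-28.1°) + j·sin(-28.1°)) = 41.9 - j22.37 V
Step 2 — Sum components: V_total = -136.6 - j96.63 V.
Step 3 — Convert to polar: |V_total| = 167.3 V, ∠V_total = -144.7°.

V_total = 167.3∠-144.7° V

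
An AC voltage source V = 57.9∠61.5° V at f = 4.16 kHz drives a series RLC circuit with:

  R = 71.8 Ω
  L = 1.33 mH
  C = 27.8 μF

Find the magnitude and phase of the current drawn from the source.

Step 1 — Angular frequency: ω = 2π·f = 2π·4160 = 2.614e+04 rad/s.
Step 2 — Component impedances:
  R: Z = R = 71.8 Ω
  L: Z = jωL = j·2.614e+04·0.00133 = 0 + j34.76 Ω
  C: Z = 1/(jωC) = -j/(ω·C) = 0 - j1.376 Ω
Step 3 — Series combination: Z_total = R + L + C = 71.8 + j33.39 Ω = 79.18∠24.9° Ω.
Step 4 — Source phasor: V = 57.9∠61.5° V = 27.63 + j50.88 V.
Step 5 — Ohm's law: I = V / Z_total = (27.63 + j50.88) / (71.8 + j33.39) = 0.5873 + j0.4356 A.
Step 6 — Convert to polar: |I| = 0.7312 A, ∠I = 36.6°.

I = 0.7312∠36.6° A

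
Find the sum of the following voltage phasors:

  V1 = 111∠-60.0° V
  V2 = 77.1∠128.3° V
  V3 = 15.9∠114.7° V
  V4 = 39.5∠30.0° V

Step 1 — Convert each phasor to rectangular form:
  V1 = 111·(cos(-60.0°) + j·sin(-60.0°)) = 55.5 - j96.13 V
  V2 = 77.1·(cos(128.3°) + j·sin(128.3°)) = -47.78 + j60.51 V
  V3 = 15.9·(cos(114.7°) + j·sin(114.7°)) = -6.644 + j14.45 V
  V4 = 39.5·(cos(30.0°) + j·sin(30.0°)) = 34.21 + j19.75 V
Step 2 — Sum components: V_total = 35.28 - j1.427 V.
Step 3 — Convert to polar: |V_total| = 35.31 V, ∠V_total = -2.3°.

V_total = 35.31∠-2.3° V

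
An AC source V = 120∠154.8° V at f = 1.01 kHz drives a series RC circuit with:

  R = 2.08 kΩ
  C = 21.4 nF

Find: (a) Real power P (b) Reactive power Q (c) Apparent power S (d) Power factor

Step 1 — Angular frequency: ω = 2π·f = 2π·1010 = 6346 rad/s.
Step 2 — Component impedances:
  R: Z = R = 2080 Ω
  C: Z = 1/(jωC) = -j/(ω·C) = 0 - j7364 Ω
Step 3 — Series combination: Z_total = R + C = 2080 - j7364 Ω = 7652∠-74.2° Ω.
Step 4 — Source phasor: V = 120∠154.8° V = -108.6 + j51.09 V.
Step 5 — Current: I = V / Z = -0.01028 - j0.01184 A = 0.01568∠-131.0° A.
Step 6 — Complex power: S = V·I* = 0.5116 - j1.811 VA.
Step 7 — Real power: P = Re(S) = 0.5116 W.
Step 8 — Reactive power: Q = Im(S) = -1.811 VAR.
Step 9 — Apparent power: |S| = 1.882 VA.
Step 10 — Power factor: PF = P/|S| = 0.2718 (leading).

(a) P = 0.5116 W  (b) Q = -1.811 VAR  (c) S = 1.882 VA  (d) PF = 0.2718 (leading)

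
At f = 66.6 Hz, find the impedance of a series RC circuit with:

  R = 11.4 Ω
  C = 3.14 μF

Step 1 — Angular frequency: ω = 2π·f = 2π·66.6 = 418.5 rad/s.
Step 2 — Component impedances:
  R: Z = R = 11.4 Ω
  C: Z = 1/(jωC) = -j/(ω·C) = 0 - j761.1 Ω
Step 3 — Series combination: Z_total = R + C = 11.4 - j761.1 Ω = 761.1∠-89.1° Ω.

Z = 11.4 - j761.1 Ω = 761.1∠-89.1° Ω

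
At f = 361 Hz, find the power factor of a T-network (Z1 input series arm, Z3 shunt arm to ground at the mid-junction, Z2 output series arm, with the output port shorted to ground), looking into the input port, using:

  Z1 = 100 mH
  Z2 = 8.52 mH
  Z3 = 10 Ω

Step 1 — Angular frequency: ω = 2π·f = 2π·361 = 2268 rad/s.
Step 2 — Component impedances:
  Z1: Z = jωL = j·2268·0.1 = 0 + j226.8 Ω
  Z2: Z = jωL = j·2268·0.00852 = 0 + j19.33 Ω
  Z3: Z = R = 10 Ω
Step 3 — With the output port shorted to ground, the output series arm Z2 runs from the junction to ground; the shunt arm Z3 also runs from the junction to ground. They appear in parallel: Z3 || Z2 = 7.888 + j4.082 Ω.
Step 4 — Series with input arm Z1: Z_in = Z1 + (Z3 || Z2) = 7.888 + j230.9 Ω = 231∠88.0° Ω.
Step 5 — Power factor: PF = cos(φ) = Re(Z)/|Z| = 7.8879/231.04 = 0.03414.
Step 6 — Type: Im(Z) = 230.9 ⇒ lagging (phase φ = 88.0°).

PF = 0.03414 (lagging, φ = 88.0°)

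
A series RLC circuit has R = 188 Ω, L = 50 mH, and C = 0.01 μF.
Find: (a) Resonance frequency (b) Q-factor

Step 1 — Resonance condition Im(Z)=0 gives ω₀ = 1/√(LC).
Step 2 — ω₀ = 1/√(0.05·1e-08) = 4.472e+04 rad/s.
Step 3 — f₀ = ω₀/(2π) = 7118 Hz.
Step 4 — Series Q: Q = ω₀L/R = 4.472e+04·0.05/188 = 11.89.

(a) f₀ = 7118 Hz  (b) Q = 11.89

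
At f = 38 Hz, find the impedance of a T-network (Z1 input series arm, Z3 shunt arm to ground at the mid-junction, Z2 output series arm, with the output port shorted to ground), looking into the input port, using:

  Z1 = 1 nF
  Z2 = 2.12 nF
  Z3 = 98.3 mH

Step 1 — Angular frequency: ω = 2π·f = 2π·38 = 238.8 rad/s.
Step 2 — Component impedances:
  Z1: Z = 1/(jωC) = -j/(ω·C) = 0 - j4.188e+06 Ω
  Z2: Z = 1/(jωC) = -j/(ω·C) = 0 - j1.976e+06 Ω
  Z3: Z = jωL = j·238.8·0.0983 = 0 + j23.47 Ω
Step 3 — With the output port shorted to ground, the output series arm Z2 runs from the junction to ground; the shunt arm Z3 also runs from the junction to ground. They appear in parallel: Z3 || Z2 = 0 + j23.47 Ω.
Step 4 — Series with input arm Z1: Z_in = Z1 + (Z3 || Z2) = 0 - j4.188e+06 Ω = 4.188e+06∠-90.0° Ω.

Z = 0 - j4.188e+06 Ω = 4.188e+06∠-90.0° Ω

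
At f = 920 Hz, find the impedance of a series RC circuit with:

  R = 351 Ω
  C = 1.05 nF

Step 1 — Angular frequency: ω = 2π·f = 2π·920 = 5781 rad/s.
Step 2 — Component impedances:
  R: Z = R = 351 Ω
  C: Z = 1/(jωC) = -j/(ω·C) = 0 - j1.648e+05 Ω
Step 3 — Series combination: Z_total = R + C = 351 - j1.648e+05 Ω = 1.648e+05∠-89.9° Ω.

Z = 351 - j1.648e+05 Ω = 1.648e+05∠-89.9° Ω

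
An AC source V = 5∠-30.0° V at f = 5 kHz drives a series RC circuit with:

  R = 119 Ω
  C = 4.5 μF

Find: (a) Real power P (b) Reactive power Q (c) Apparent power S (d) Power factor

Step 1 — Angular frequency: ω = 2π·f = 2π·5000 = 3.142e+04 rad/s.
Step 2 — Component impedances:
  R: Z = R = 119 Ω
  C: Z = 1/(jωC) = -j/(ω·C) = 0 - j7.074 Ω
Step 3 — Series combination: Z_total = R + C = 119 - j7.074 Ω = 119.2∠-3.4° Ω.
Step 4 — Source phasor: V = 5∠-30.0° V = 4.33 - j2.5 V.
Step 5 — Current: I = V / Z = 0.0375 - j0.01878 A = 0.04194∠-26.6° A.
Step 6 — Complex power: S = V·I* = 0.2093 - j0.01244 VA.
Step 7 — Real power: P = Re(S) = 0.2093 W.
Step 8 — Reactive power: Q = Im(S) = -0.01244 VAR.
Step 9 — Apparent power: |S| = 0.2097 VA.
Step 10 — Power factor: PF = P/|S| = 0.9982 (leading).

(a) P = 0.2093 W  (b) Q = -0.01244 VAR  (c) S = 0.2097 VA  (d) PF = 0.9982 (leading)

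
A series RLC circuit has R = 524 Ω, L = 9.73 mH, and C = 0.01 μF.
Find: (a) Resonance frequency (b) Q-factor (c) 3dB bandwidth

Step 1 — Resonance: ω₀ = 1/√(LC) = 1/√(0.00973·1e-08) = 1.014e+05 rad/s.
Step 2 — f₀ = ω₀/(2π) = 1.613e+04 Hz.
Step 3 — Series Q: Q = ω₀L/R = 1.014e+05·0.00973/524 = 1.882.
Step 4 — Bandwidth: Δω = ω₀/Q = 5.385e+04 rad/s; BW = Δω/(2π) = 8571 Hz.

(a) f₀ = 1.613e+04 Hz  (b) Q = 1.882  (c) BW = 8571 Hz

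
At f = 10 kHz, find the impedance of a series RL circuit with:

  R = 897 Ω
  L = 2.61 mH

Step 1 — Angular frequency: ω = 2π·f = 2π·1e+04 = 6.283e+04 rad/s.
Step 2 — Component impedances:
  R: Z = R = 897 Ω
  L: Z = jωL = j·6.283e+04·0.00261 = 0 + j164 Ω
Step 3 — Series combination: Z_total = R + L = 897 + j164 Ω = 911.9∠10.4° Ω.

Z = 897 + j164 Ω = 911.9∠10.4° Ω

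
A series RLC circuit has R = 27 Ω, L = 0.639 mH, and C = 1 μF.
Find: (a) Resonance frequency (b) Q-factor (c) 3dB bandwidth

Step 1 — Resonance: ω₀ = 1/√(LC) = 1/√(0.000639·1e-06) = 3.956e+04 rad/s.
Step 2 — f₀ = ω₀/(2π) = 6296 Hz.
Step 3 — Series Q: Q = ω₀L/R = 3.956e+04·0.000639/27 = 0.9362.
Step 4 — Bandwidth: Δω = ω₀/Q = 4.225e+04 rad/s; BW = Δω/(2π) = 6725 Hz.

(a) f₀ = 6296 Hz  (b) Q = 0.9362  (c) BW = 6725 Hz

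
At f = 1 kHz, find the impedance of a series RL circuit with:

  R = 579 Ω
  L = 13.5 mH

Step 1 — Angular frequency: ω = 2π·f = 2π·1000 = 6283 rad/s.
Step 2 — Component impedances:
  R: Z = R = 579 Ω
  L: Z = jωL = j·6283·0.0135 = 0 + j84.82 Ω
Step 3 — Series combination: Z_total = R + L = 579 + j84.82 Ω = 585.2∠8.3° Ω.

Z = 579 + j84.82 Ω = 585.2∠8.3° Ω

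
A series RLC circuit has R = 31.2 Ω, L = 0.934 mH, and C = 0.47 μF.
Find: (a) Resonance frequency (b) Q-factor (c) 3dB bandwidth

Step 1 — Resonance condition Im(Z)=0 gives ω₀ = 1/√(LC).
Step 2 — ω₀ = 1/√(0.000934·4.7e-07) = 4.773e+04 rad/s.
Step 3 — f₀ = ω₀/(2π) = 7596 Hz.
Step 4 — Series Q: Q = ω₀L/R = 4.773e+04·0.000934/31.2 = 1.429.
Step 5 — 3dB bandwidth: Δω = ω₀/Q = 3.34e+04 rad/s; BW = Δω/(2π) = 5317 Hz.

(a) f₀ = 7596 Hz  (b) Q = 1.429  (c) BW = 5317 Hz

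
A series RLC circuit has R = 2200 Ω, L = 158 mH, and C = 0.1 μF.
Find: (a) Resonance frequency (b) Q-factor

Step 1 — Resonance condition Im(Z)=0 gives ω₀ = 1/√(LC).
Step 2 — ω₀ = 1/√(0.158·1e-07) = 7956 rad/s.
Step 3 — f₀ = ω₀/(2π) = 1266 Hz.
Step 4 — Series Q: Q = ω₀L/R = 7956·0.158/2200 = 0.5714.

(a) f₀ = 1266 Hz  (b) Q = 0.5714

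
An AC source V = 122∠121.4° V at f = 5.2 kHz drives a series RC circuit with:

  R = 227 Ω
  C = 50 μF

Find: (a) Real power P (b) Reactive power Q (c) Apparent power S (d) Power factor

Step 1 — Angular frequency: ω = 2π·f = 2π·5200 = 3.267e+04 rad/s.
Step 2 — Component impedances:
  R: Z = R = 227 Ω
  C: Z = 1/(jωC) = -j/(ω·C) = 0 - j0.6121 Ω
Step 3 — Series combination: Z_total = R + C = 227 - j0.6121 Ω = 227∠-0.2° Ω.
Step 4 — Source phasor: V = 122∠121.4° V = -63.56 + j104.1 V.
Step 5 — Current: I = V / Z = -0.2812 + j0.458 A = 0.5374∠121.6° A.
Step 6 — Complex power: S = V·I* = 65.57 - j0.1768 VA.
Step 7 — Real power: P = Re(S) = 65.57 W.
Step 8 — Reactive power: Q = Im(S) = -0.1768 VAR.
Step 9 — Apparent power: |S| = 65.57 VA.
Step 10 — Power factor: PF = P/|S| = 1 (leading).

(a) P = 65.57 W  (b) Q = -0.1768 VAR  (c) S = 65.57 VA  (d) PF = 1 (leading)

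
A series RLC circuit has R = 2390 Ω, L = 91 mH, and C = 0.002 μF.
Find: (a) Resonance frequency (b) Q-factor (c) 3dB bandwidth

Step 1 — Resonance: ω₀ = 1/√(LC) = 1/√(0.091·2e-09) = 7.412e+04 rad/s.
Step 2 — f₀ = ω₀/(2π) = 1.18e+04 Hz.
Step 3 — Series Q: Q = ω₀L/R = 7.412e+04·0.091/2390 = 2.822.
Step 4 — Bandwidth: Δω = ω₀/Q = 2.626e+04 rad/s; BW = Δω/(2π) = 4180 Hz.

(a) f₀ = 1.18e+04 Hz  (b) Q = 2.822  (c) BW = 4180 Hz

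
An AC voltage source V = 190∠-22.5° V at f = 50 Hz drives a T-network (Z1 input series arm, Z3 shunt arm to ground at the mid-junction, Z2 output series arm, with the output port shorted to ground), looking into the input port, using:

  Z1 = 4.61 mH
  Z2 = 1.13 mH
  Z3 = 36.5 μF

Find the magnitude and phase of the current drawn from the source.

Step 1 — Angular frequency: ω = 2π·f = 2π·50 = 314.2 rad/s.
Step 2 — Component impedances:
  Z1: Z = jωL = j·314.2·0.00461 = 0 + j1.448 Ω
  Z2: Z = jωL = j·314.2·0.00113 = 0 + j0.355 Ω
  Z3: Z = 1/(jωC) = -j/(ω·C) = 0 - j87.21 Ω
Step 3 — With the output port shorted to ground, the output series arm Z2 runs from the junction to ground; the shunt arm Z3 also runs from the junction to ground. They appear in parallel: Z3 || Z2 = 0 + j0.3565 Ω.
Step 4 — Series with input arm Z1: Z_in = Z1 + (Z3 || Z2) = 0 + j1.805 Ω = 1.805∠90.0° Ω.
Step 5 — Source phasor: V = 190∠-22.5° V = 175.5 - j72.71 V.
Step 6 — Ohm's law: I = V / Z_total = (175.5 - j72.71) / (0 + j1.805) = -40.29 - j97.27 A.
Step 7 — Convert to polar: |I| = 105.3 A, ∠I = -112.5°.

I = 105.3∠-112.5° A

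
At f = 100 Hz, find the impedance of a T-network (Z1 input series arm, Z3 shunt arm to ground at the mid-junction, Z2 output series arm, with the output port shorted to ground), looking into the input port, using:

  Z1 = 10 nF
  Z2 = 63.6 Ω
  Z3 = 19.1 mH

Step 1 — Angular frequency: ω = 2π·f = 2π·100 = 628.3 rad/s.
Step 2 — Component impedances:
  Z1: Z = 1/(jωC) = -j/(ω·C) = 0 - j1.592e+05 Ω
  Z2: Z = R = 63.6 Ω
  Z3: Z = jωL = j·628.3·0.0191 = 0 + j12 Ω
Step 3 — With the output port shorted to ground, the output series arm Z2 runs from the junction to ground; the shunt arm Z3 also runs from the junction to ground. They appear in parallel: Z3 || Z2 = 2.187 + j11.59 Ω.
Step 4 — Series with input arm Z1: Z_in = Z1 + (Z3 || Z2) = 2.187 - j1.591e+05 Ω = 1.591e+05∠-90.0° Ω.

Z = 2.187 - j1.591e+05 Ω = 1.591e+05∠-90.0° Ω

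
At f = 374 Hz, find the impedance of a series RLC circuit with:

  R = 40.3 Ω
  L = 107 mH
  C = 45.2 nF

Step 1 — Angular frequency: ω = 2π·f = 2π·374 = 2350 rad/s.
Step 2 — Component impedances:
  R: Z = R = 40.3 Ω
  L: Z = jωL = j·2350·0.107 = 0 + j251.4 Ω
  C: Z = 1/(jωC) = -j/(ω·C) = 0 - j9415 Ω
Step 3 — Series combination: Z_total = R + L + C = 40.3 - j9163 Ω = 9163∠-89.7° Ω.

Z = 40.3 - j9163 Ω = 9163∠-89.7° Ω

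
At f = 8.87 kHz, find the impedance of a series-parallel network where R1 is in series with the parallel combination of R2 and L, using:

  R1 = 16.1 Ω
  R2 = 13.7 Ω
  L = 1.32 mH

Step 1 — Angular frequency: ω = 2π·f = 2π·8870 = 5.573e+04 rad/s.
Step 2 — Component impedances:
  R1: Z = R = 16.1 Ω
  R2: Z = R = 13.7 Ω
  L: Z = jωL = j·5.573e+04·0.00132 = 0 + j73.57 Ω
Step 3 — Parallel branch: R2 || L = 1/(1/R2 + 1/L) = 13.24 + j2.466 Ω.
Step 4 — Series with R1: Z_total = R1 + (R2 || L) = 29.34 + j2.466 Ω = 29.44∠4.8° Ω.

Z = 29.34 + j2.466 Ω = 29.44∠4.8° Ω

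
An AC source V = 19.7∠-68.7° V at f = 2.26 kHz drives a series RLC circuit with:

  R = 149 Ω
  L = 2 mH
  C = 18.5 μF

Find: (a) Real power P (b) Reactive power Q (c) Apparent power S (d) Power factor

Step 1 — Angular frequency: ω = 2π·f = 2π·2260 = 1.42e+04 rad/s.
Step 2 — Component impedances:
  R: Z = R = 149 Ω
  L: Z = jωL = j·1.42e+04·0.002 = 0 + j28.4 Ω
  C: Z = 1/(jωC) = -j/(ω·C) = 0 - j3.807 Ω
Step 3 — Series combination: Z_total = R + L + C = 149 + j24.59 Ω = 151∠9.4° Ω.
Step 4 — Source phasor: V = 19.7∠-68.7° V = 7.156 - j18.35 V.
Step 5 — Current: I = V / Z = 0.02696 - j0.1276 A = 0.1304∠-78.1° A.
Step 6 — Complex power: S = V·I* = 2.536 + j0.4185 VA.
Step 7 — Real power: P = Re(S) = 2.536 W.
Step 8 — Reactive power: Q = Im(S) = 0.4185 VAR.
Step 9 — Apparent power: |S| = 2.57 VA.
Step 10 — Power factor: PF = P/|S| = 0.9867 (lagging).

(a) P = 2.536 W  (b) Q = 0.4185 VAR  (c) S = 2.57 VA  (d) PF = 0.9867 (lagging)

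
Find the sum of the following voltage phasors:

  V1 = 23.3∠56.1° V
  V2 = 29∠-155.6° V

Step 1 — Convert each phasor to rectangular form:
  V1 = 23.3·(cos(56.1°) + j·sin(56.1°)) = 13 + j19.34 V
  V2 = 29·(cos(-155.6°) + j·sin(-155.6°)) = -26.41 - j11.98 V
Step 2 — Sum components: V_total = -13.41 + j7.359 V.
Step 3 — Convert to polar: |V_total| = 15.3 V, ∠V_total = 151.3°.

V_total = 15.3∠151.3° V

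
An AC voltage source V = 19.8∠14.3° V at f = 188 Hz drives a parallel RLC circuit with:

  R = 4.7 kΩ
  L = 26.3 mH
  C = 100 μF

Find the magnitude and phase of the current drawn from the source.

Step 1 — Angular frequency: ω = 2π·f = 2π·188 = 1181 rad/s.
Step 2 — Component impedances:
  R: Z = R = 4700 Ω
  L: Z = jωL = j·1181·0.0263 = 0 + j31.07 Ω
  C: Z = 1/(jωC) = -j/(ω·C) = 0 - j8.466 Ω
Step 3 — Parallel combination: 1/Z_total = 1/R + 1/L + 1/C; Z_total = 0.02881 - j11.64 Ω = 11.64∠-89.9° Ω.
Step 4 — Source phasor: V = 19.8∠14.3° V = 19.19 + j4.891 V.
Step 5 — Ohm's law: I = V / Z_total = (19.19 + j4.891) / (0.02881 - j11.64) = -0.4162 + j1.65 A.
Step 6 — Convert to polar: |I| = 1.702 A, ∠I = 104.2°.

I = 1.702∠104.2° A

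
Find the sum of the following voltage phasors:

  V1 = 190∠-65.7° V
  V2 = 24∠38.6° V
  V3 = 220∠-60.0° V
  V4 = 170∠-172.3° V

Step 1 — Convert each phasor to rectangular form:
  V1 = 190·(cos(-65.7°) + j·sin(-65.7°)) = 78.19 - j173.2 V
  V2 = 24·(cos(38.6°) + j·sin(38.6°)) = 18.76 + j14.97 V
  V3 = 220·(cos(-60.0°) + j·sin(-60.0°)) = 110 - j190.5 V
  V4 = 170·(cos(-172.3°) + j·sin(-172.3°)) = -168.5 - j22.78 V
Step 2 — Sum components: V_total = 38.48 - j371.5 V.
Step 3 — Convert to polar: |V_total| = 373.5 V, ∠V_total = -84.1°.

V_total = 373.5∠-84.1° V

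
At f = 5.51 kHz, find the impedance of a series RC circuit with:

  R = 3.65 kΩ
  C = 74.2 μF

Step 1 — Angular frequency: ω = 2π·f = 2π·5510 = 3.462e+04 rad/s.
Step 2 — Component impedances:
  R: Z = R = 3650 Ω
  C: Z = 1/(jωC) = -j/(ω·C) = 0 - j0.3893 Ω
Step 3 — Series combination: Z_total = R + C = 3650 - j0.3893 Ω = 3650∠-0.0° Ω.

Z = 3650 - j0.3893 Ω = 3650∠-0.0° Ω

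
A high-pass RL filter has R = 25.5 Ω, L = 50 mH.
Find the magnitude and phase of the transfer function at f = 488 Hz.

Step 1 — Angular frequency: ω = 2π·488 = 3066 rad/s.
Step 2 — Transfer function: H(jω) = jωL/(R + jωL).
Step 3 — Numerator jωL = j·153.3; denominator R + jωL = 25.5 + j153.3.
Step 4 — H = 0.9731 + j0.1619.
Step 5 — Magnitude: |H| = 0.9864 (-0.1 dB); phase: φ = 9.4°.

|H| = 0.9864 (-0.1 dB), φ = 9.4°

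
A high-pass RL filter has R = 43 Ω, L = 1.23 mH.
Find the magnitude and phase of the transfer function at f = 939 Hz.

Step 1 — Angular frequency: ω = 2π·939 = 5900 rad/s.
Step 2 — Transfer function: H(jω) = jωL/(R + jωL).
Step 3 — Numerator jωL = j·7.257; denominator R + jωL = 43 + j7.257.
Step 4 — H = 0.02769 + j0.1641.
Step 5 — Magnitude: |H| = 0.1664 (-15.6 dB); phase: φ = 80.4°.

|H| = 0.1664 (-15.6 dB), φ = 80.4°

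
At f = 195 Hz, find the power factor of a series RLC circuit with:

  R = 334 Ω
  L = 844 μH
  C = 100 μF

Step 1 — Angular frequency: ω = 2π·f = 2π·195 = 1225 rad/s.
Step 2 — Component impedances:
  R: Z = R = 334 Ω
  L: Z = jωL = j·1225·0.000844 = 0 + j1.034 Ω
  C: Z = 1/(jωC) = -j/(ω·C) = 0 - j8.162 Ω
Step 3 — Series combination: Z_total = R + L + C = 334 - j7.128 Ω = 334.1∠-1.2° Ω.
Step 4 — Power factor: PF = cos(φ) = Re(Z)/|Z| = 334/334.08 = 0.9998.
Step 5 — Type: Im(Z) = -7.128 ⇒ leading (phase φ = -1.2°).

PF = 0.9998 (leading, φ = -1.2°)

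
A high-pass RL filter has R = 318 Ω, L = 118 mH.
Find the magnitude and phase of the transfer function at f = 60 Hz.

Step 1 — Angular frequency: ω = 2π·60 = 377 rad/s.
Step 2 — Transfer function: H(jω) = jωL/(R + jωL).
Step 3 — Numerator jωL = j·44.48; denominator R + jωL = 318 + j44.48.
Step 4 — H = 0.01919 + j0.1372.
Step 5 — Magnitude: |H| = 0.1385 (-17.2 dB); phase: φ = 82.0°.

|H| = 0.1385 (-17.2 dB), φ = 82.0°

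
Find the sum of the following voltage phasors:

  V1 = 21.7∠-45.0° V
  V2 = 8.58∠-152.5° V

Step 1 — Convert each phasor to rectangular form:
  V1 = 21.7·(cos(-45.0°) + j·sin(-45.0°)) = 15.34 - j15.34 V
  V2 = 8.58·(cos(-152.5°) + j·sin(-152.5°)) = -7.611 - j3.962 V
Step 2 — Sum components: V_total = 7.734 - j19.31 V.
Step 3 — Convert to polar: |V_total| = 20.8 V, ∠V_total = -68.2°.

V_total = 20.8∠-68.2° V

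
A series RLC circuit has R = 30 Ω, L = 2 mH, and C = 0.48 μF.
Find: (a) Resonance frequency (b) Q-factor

Step 1 — Resonance condition Im(Z)=0 gives ω₀ = 1/√(LC).
Step 2 — ω₀ = 1/√(0.002·4.8e-07) = 3.227e+04 rad/s.
Step 3 — f₀ = ω₀/(2π) = 5137 Hz.
Step 4 — Series Q: Q = ω₀L/R = 3.227e+04·0.002/30 = 2.152.

(a) f₀ = 5137 Hz  (b) Q = 2.152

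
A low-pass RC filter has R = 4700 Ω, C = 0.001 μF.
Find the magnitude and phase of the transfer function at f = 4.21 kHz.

Step 1 — Angular frequency: ω = 2π·4210 = 2.645e+04 rad/s.
Step 2 — Transfer function: H(jω) = 1/(1 + jωRC).
Step 3 — Denominator: 1 + jωRC = 1 + j·2.645e+04·4700·1e-09 = 1 + j0.1243.
Step 4 — H = 0.9848 - j0.1224.
Step 5 — Magnitude: |H| = 0.9924 (-0.1 dB); phase: φ = -7.1°.

|H| = 0.9924 (-0.1 dB), φ = -7.1°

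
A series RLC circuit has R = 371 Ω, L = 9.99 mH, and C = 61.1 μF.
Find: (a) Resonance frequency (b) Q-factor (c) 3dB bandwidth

Step 1 — Resonance condition Im(Z)=0 gives ω₀ = 1/√(LC).
Step 2 — ω₀ = 1/√(0.00999·6.11e-05) = 1280 rad/s.
Step 3 — f₀ = ω₀/(2π) = 203.7 Hz.
Step 4 — Series Q: Q = ω₀L/R = 1280·0.00999/371 = 0.03447.
Step 5 — 3dB bandwidth: Δω = ω₀/Q = 3.714e+04 rad/s; BW = Δω/(2π) = 5911 Hz.

(a) f₀ = 203.7 Hz  (b) Q = 0.03447  (c) BW = 5911 Hz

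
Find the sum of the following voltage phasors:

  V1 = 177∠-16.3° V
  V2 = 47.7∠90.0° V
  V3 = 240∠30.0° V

Step 1 — Convert each phasor to rectangular form:
  V1 = 177·(cos(-16.3°) + j·sin(-16.3°)) = 169.9 - j49.68 V
  V2 = 47.7·(cos(90.0°) + j·sin(90.0°)) = 0 + j47.7 V
  V3 = 240·(cos(30.0°) + j·sin(30.0°)) = 207.8 + j120 V
Step 2 — Sum components: V_total = 377.7 + j118 V.
Step 3 — Convert to polar: |V_total| = 395.7 V, ∠V_total = 17.4°.

V_total = 395.7∠17.4° V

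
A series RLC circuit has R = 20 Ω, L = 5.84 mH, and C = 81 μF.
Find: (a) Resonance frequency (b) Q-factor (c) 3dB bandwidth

Step 1 — Resonance condition Im(Z)=0 gives ω₀ = 1/√(LC).
Step 2 — ω₀ = 1/√(0.00584·8.1e-05) = 1454 rad/s.
Step 3 — f₀ = ω₀/(2π) = 231.4 Hz.
Step 4 — Series Q: Q = ω₀L/R = 1454·0.00584/20 = 0.4246.
Step 5 — 3dB bandwidth: Δω = ω₀/Q = 3425 rad/s; BW = Δω/(2π) = 545.1 Hz.

(a) f₀ = 231.4 Hz  (b) Q = 0.4246  (c) BW = 545.1 Hz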